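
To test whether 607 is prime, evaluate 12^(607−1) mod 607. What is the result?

12^1 ≡ 12 (mod 607)
12^2 ≡ 12^2 = 144 ≡ 144 (mod 607)
12^4 ≡ 144^2 = 20736 ≡ 98 (mod 607)
12^8 ≡ 98^2 = 9604 ≡ 499 (mod 607)
12^16 ≡ 499^2 = 249001 ≡ 131 (mod 607)
12^32 ≡ 131^2 = 17161 ≡ 165 (mod 607)
12^64 ≡ 165^2 = 27225 ≡ 517 (mod 607)
12^128 ≡ 517^2 = 267289 ≡ 209 (mod 607)
12^256 ≡ 209^2 = 43681 ≡ 584 (mod 607)
12^512 ≡ 584^2 = 341056 ≡ 529 (mod 607)
606 = 512 + 64 + 16 + 8 + 4 + 2 in binary powers of 2.
So 12^606 ≡ 529 · 517 · 131 · 499 · 98 · 144 ≡ 1 (mod 607).
Since the result is 1, base 12 gives no evidence that 607 is composite.

1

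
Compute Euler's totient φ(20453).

20160

Factor: 20453 = 113 · 181.
φ(20453) = (113−1) · (181−1) = 112 · 180 = 20160.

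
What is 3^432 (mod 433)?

1

3^1 ≡ 3 (mod 433)
3^2 ≡ 3^2 = 9 ≡ 9 (mod 433)
3^4 ≡ 9^2 = 81 ≡ 81 (mod 433)
3^8 ≡ 81^2 = 6561 ≡ 66 (mod 433)
3^16 ≡ 66^2 = 4356 ≡ 26 (mod 433)
3^32 ≡ 26^2 = 676 ≡ 243 (mod 433)
3^64 ≡ 243^2 = 59049 ≡ 161 (mod 433)
3^128 ≡ 161^2 = 25921 ≡ 374 (mod 433)
3^256 ≡ 374^2 = 139876 ≡ 17 (mod 433)
432 = 256 + 128 + 32 + 16 in binary powers of 2.
So 3^432 ≡ 17 · 374 · 243 · 26 ≡ 1 (mod 433).
Since the result is 1, base 3 gives no evidence that 433 is composite.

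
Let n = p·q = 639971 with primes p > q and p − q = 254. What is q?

683

Since p = q + 254, we have 639971 = q(q + 254), so q² + 254q − 639971 = 0.
Discriminant: 254² + 4·639971 = 64516 + 2559884 = 2624400; √2624400 = 1620.
q = (−254 + 1620)/2 = 683, and p = q + 254 = 937.
Check: 683 · 937 = 639971.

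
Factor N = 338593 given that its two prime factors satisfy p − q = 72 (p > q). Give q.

547

Since p = q + 72, we have 338593 = q(q + 72), so q² + 72q − 338593 = 0.
Discriminant: 72² + 4·338593 = 5184 + 1354372 = 1359556; √1359556 = 1166.
q = (−72 + 1166)/2 = 547, and p = q + 72 = 619.
Check: 547 · 619 = 338593.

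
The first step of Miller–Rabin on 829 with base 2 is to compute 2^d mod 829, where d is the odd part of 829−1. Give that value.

583

829 − 1 = 828 = 2^2 · 207, so d = 207.
2^1 ≡ 2 (mod 829)
2^2 ≡ 2^2 = 4 ≡ 4 (mod 829)
2^4 ≡ 4^2 = 16 ≡ 16 (mod 829)
2^8 ≡ 16^2 = 256 ≡ 256 (mod 829)
2^16 ≡ 256^2 = 65536 ≡ 45 (mod 829)
2^32 ≡ 45^2 = 2025 ≡ 367 (mod 829)
2^64 ≡ 367^2 = 134689 ≡ 391 (mod 829)
2^128 ≡ 391^2 = 152881 ≡ 345 (mod 829)
207 = 128 + 64 + 8 + 4 + 2 + 1 in binary powers of 2.
So 2^207 ≡ 345 · 391 · 256 · 16 · 4 · 2 ≡ 583 (mod 829).
Squaring chain: 583 → 828; reaches −1, so base 2 does not prove 829 composite.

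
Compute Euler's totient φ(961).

Factor: 961 = 31^2.
φ(961) = 31^1·(31−1) = 930.

930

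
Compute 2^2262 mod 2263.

1833

2^1 ≡ 2 (mod 2263)
2^2 ≡ 2^2 = 4 ≡ 4 (mod 2263)
2^4 ≡ 4^2 = 16 ≡ 16 (mod 2263)
2^8 ≡ 16^2 = 256 ≡ 256 (mod 2263)
2^16 ≡ 256^2 = 65536 ≡ 2172 (mod 2263)
2^32 ≡ 2172^2 = 4717584 ≡ 1492 (mod 2263)
2^64 ≡ 1492^2 = 2226064 ≡ 1535 (mod 2263)
2^128 ≡ 1535^2 = 2356225 ≡ 442 (mod 2263)
2^256 ≡ 442^2 = 195364 ≡ 746 (mod 2263)
2^512 ≡ 746^2 = 556516 ≡ 2081 (mod 2263)
2^1024 ≡ 2081^2 = 4330561 ≡ 1442 (mod 2263)
2^2048 ≡ 1442^2 = 2079364 ≡ 1930 (mod 2263)
2262 = 2048 + 128 + 64 + 16 + 4 + 2 in binary powers of 2.
So 2^2262 ≡ 1930 · 442 · 1535 · 2172 · 16 · 4 ≡ 1833 (mod 2263).
Since 1833 ≠ 1, base 2 is a Fermat witness: 2263 is composite.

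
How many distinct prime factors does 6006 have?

5

6006 = 2 · 3003
3003 = 3 · 1001
1001 = 7 · 143
143 = 11 · 13
6006 = 2 · 3 · 7 · 11 · 13, which has 5 distinct prime factors.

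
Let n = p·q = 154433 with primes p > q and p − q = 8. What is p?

397

Since p = q + 8, we have 154433 = q(q + 8), so q² + 8q − 154433 = 0.
Discriminant: 8² + 4·154433 = 64 + 617732 = 617796; √617796 = 786.
q = (−8 + 786)/2 = 389, and p = q + 8 = 397.
Check: 389 · 397 = 154433.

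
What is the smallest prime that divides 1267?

1267 is odd.
Digit sum 16, not divisible by 3.
Ends in 7: not divisible by 5.
7: 1267 = 7·181

7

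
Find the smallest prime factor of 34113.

3

34113 is odd.
Digit sum 12, divisible by 3.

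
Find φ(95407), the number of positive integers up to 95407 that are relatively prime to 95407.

85440

Factor: 95407 = 13 · 41 · 179.
φ(95407) = (13−1) · (41−1) · (179−1) = 12 · 40 · 178 = 85440.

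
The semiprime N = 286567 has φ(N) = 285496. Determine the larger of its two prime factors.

φ(n) = (p−1)(q−1) = n − (p+q) + 1, so p + q = 286567 − 285496 + 1 = 1072.
p and q are the roots of t² − 1072t + 286567 = 0.
Discriminant: 1072² − 4·286567 = 1149184 − 1146268 = 2916; √2916 = 54.
q = (1072 − 54)/2 = 509, p = (1072 + 54)/2 = 563.
Check: 509 · 563 = 286567.

563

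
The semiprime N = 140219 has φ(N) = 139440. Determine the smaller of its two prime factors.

φ(n) = (p−1)(q−1) = n − (p+q) + 1, so p + q = 140219 − 139440 + 1 = 780.
p and q are the roots of t² − 780t + 140219 = 0.
Discriminant: 780² − 4·140219 = 608400 − 560876 = 47524; √47524 = 218.
q = (780 − 218)/2 = 281, p = (780 + 218)/2 = 499.
Check: 281 · 499 = 140219.

281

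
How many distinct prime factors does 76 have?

76 = 2^2 · 19
76 = 2^2 · 19, which has 2 distinct prime factors.

2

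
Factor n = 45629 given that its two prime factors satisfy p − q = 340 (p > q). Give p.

Since p = q + 340, we have 45629 = q(q + 340), so q² + 340q − 45629 = 0.
Discriminant: 340² + 4·45629 = 115600 + 182516 = 298116; √298116 = 546.
q = (−340 + 546)/2 = 103, and p = q + 340 = 443.
Check: 103 · 443 = 45629.

443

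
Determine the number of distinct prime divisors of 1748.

1748 = 2^2 · 437
437 = 19 · 23
1748 = 2^2 · 19 · 23, which has 3 distinct prime factors.

3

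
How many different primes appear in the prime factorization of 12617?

12617 = 11 · 1147
1147 = 31 · 37
12617 = 11 · 31 · 37, which has 3 distinct prime factors.

3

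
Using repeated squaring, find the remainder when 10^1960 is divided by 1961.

121

10^1 ≡ 10 (mod 1961)
10^2 ≡ 10^2 = 100 ≡ 100 (mod 1961)
10^4 ≡ 100^2 = 10000 ≡ 195 (mod 1961)
10^8 ≡ 195^2 = 38025 ≡ 766 (mod 1961)
10^16 ≡ 766^2 = 586756 ≡ 417 (mod 1961)
10^32 ≡ 417^2 = 173889 ≡ 1321 (mod 1961)
10^64 ≡ 1321^2 = 1745041 ≡ 1712 (mod 1961)
10^128 ≡ 1712^2 = 2930944 ≡ 1210 (mod 1961)
10^256 ≡ 1210^2 = 1464100 ≡ 1194 (mod 1961)
10^512 ≡ 1194^2 = 1425636 ≡ 1950 (mod 1961)
10^1024 ≡ 1950^2 = 3802500 ≡ 121 (mod 1961)
1960 = 1024 + 512 + 256 + 128 + 32 + 8 in binary powers of 2.
So 10^1960 ≡ 121 · 1950 · 1194 · 1210 · 1321 · 766 ≡ 121 (mod 1961).
Since 121 ≠ 1, base 10 is a Fermat witness: 1961 is composite.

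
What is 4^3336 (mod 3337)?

192

4^1 ≡ 4 (mod 3337)
4^2 ≡ 4^2 = 16 ≡ 16 (mod 3337)
4^4 ≡ 16^2 = 256 ≡ 256 (mod 3337)
4^8 ≡ 256^2 = 65536 ≡ 2133 (mod 3337)
4^16 ≡ 2133^2 = 4549689 ≡ 1358 (mod 3337)
4^32 ≡ 1358^2 = 1844164 ≡ 2140 (mod 3337)
4^64 ≡ 2140^2 = 4579600 ≡ 1236 (mod 3337)
4^128 ≡ 1236^2 = 1527696 ≡ 2687 (mod 3337)
4^256 ≡ 2687^2 = 7219969 ≡ 2038 (mod 3337)
4^512 ≡ 2038^2 = 4153444 ≡ 2216 (mod 3337)
4^1024 ≡ 2216^2 = 4910656 ≡ 1929 (mod 3337)
4^2048 ≡ 1929^2 = 3721041 ≡ 286 (mod 3337)
3336 = 2048 + 1024 + 256 + 8 in binary powers of 2.
So 4^3336 ≡ 286 · 1929 · 2038 · 2133 ≡ 192 (mod 3337).
Since 192 ≠ 1, base 4 is a Fermat witness: 3337 is composite.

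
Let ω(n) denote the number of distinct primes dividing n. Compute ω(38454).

5

38454 = 2 · 19227
19227 = 3 · 6409
6409 = 13 · 493
493 = 17 · 29
38454 = 2 · 3 · 13 · 17 · 29, which has 5 distinct prime factors.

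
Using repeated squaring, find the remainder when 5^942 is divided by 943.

558

5^1 ≡ 5 (mod 943)
5^2 ≡ 5^2 = 25 ≡ 25 (mod 943)
5^4 ≡ 25^2 = 625 ≡ 625 (mod 943)
5^8 ≡ 625^2 = 390625 ≡ 223 (mod 943)
5^16 ≡ 223^2 = 49729 ≡ 693 (mod 943)
5^32 ≡ 693^2 = 480249 ≡ 262 (mod 943)
5^64 ≡ 262^2 = 68644 ≡ 748 (mod 943)
5^128 ≡ 748^2 = 559504 ≡ 305 (mod 943)
5^256 ≡ 305^2 = 93025 ≡ 611 (mod 943)
5^512 ≡ 611^2 = 373321 ≡ 836 (mod 943)
942 = 512 + 256 + 128 + 32 + 8 + 4 + 2 in binary powers of 2.
So 5^942 ≡ 836 · 611 · 305 · 262 · 223 · 625 · 25 ≡ 558 (mod 943).
Since 558 ≠ 1, base 5 is a Fermat witness: 943 is composite.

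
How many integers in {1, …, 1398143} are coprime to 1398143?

1360800

Factor: 1398143 = 101 · 109 · 127.
φ(1398143) = (101−1) · (109−1) · (127−1) = 100 · 108 · 126 = 1360800.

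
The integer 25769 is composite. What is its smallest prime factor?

73

25769 is odd.
Digit sum 29, not divisible by 3.
Ends in 9: not divisible by 5.
7: 25769 = 7·3681 + 2
11: 25769 = 11·2342 + 7
13: 25769 = 13·1982 + 3
17: 25769 = 17·1515 + 14
19: 25769 = 19·1356 + 5
23: 25769 = 23·1120 + 9
29: 25769 = 29·888 + 17
31: 25769 = 31·831 + 8
37: 25769 = 37·696 + 17
41: 25769 = 41·628 + 21
43: 25769 = 43·599 + 12
47: 25769 = 47·548 + 13
53: 25769 = 53·486 + 11
59: 25769 = 59·436 + 45
61: 25769 = 61·422 + 27
67: 25769 = 67·384 + 41
71: 25769 = 71·362 + 67
73: 25769 = 73·353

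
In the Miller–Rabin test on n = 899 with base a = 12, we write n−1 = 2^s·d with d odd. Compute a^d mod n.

899 − 1 = 898 = 2^1 · 449, so d = 449.
12^1 ≡ 12 (mod 899)
12^2 ≡ 12^2 = 144 ≡ 144 (mod 899)
12^4 ≡ 144^2 = 20736 ≡ 59 (mod 899)
12^8 ≡ 59^2 = 3481 ≡ 784 (mod 899)
12^16 ≡ 784^2 = 614656 ≡ 639 (mod 899)
12^32 ≡ 639^2 = 408321 ≡ 175 (mod 899)
12^64 ≡ 175^2 = 30625 ≡ 59 (mod 899)
12^128 ≡ 59^2 = 3481 ≡ 784 (mod 899)
12^256 ≡ 784^2 = 614656 ≡ 639 (mod 899)
449 = 256 + 128 + 64 + 1 in binary powers of 2.
So 12^449 ≡ 639 · 784 · 59 · 12 ≡ 447 (mod 899).
Squaring chain: 447; never reaches −1, so base 12 is a Miller–Rabin witness that 899 is composite.

447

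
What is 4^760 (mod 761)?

4^1 ≡ 4 (mod 761)
4^2 ≡ 4^2 = 16 ≡ 16 (mod 761)
4^4 ≡ 16^2 = 256 ≡ 256 (mod 761)
4^8 ≡ 256^2 = 65536 ≡ 90 (mod 761)
4^16 ≡ 90^2 = 8100 ≡ 490 (mod 761)
4^32 ≡ 490^2 = 240100 ≡ 385 (mod 761)
4^64 ≡ 385^2 = 148225 ≡ 591 (mod 761)
4^128 ≡ 591^2 = 349281 ≡ 743 (mod 761)
4^256 ≡ 743^2 = 552049 ≡ 324 (mod 761)
4^512 ≡ 324^2 = 104976 ≡ 719 (mod 761)
760 = 512 + 128 + 64 + 32 + 16 + 8 in binary powers of 2.
So 4^760 ≡ 719 · 743 · 591 · 385 · 490 · 90 ≡ 1 (mod 761).
Since the result is 1, base 4 gives no evidence that 761 is composite.

1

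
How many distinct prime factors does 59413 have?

3

59413 = 19 · 3127
3127 = 53 · 59
59413 = 19 · 53 · 59, which has 3 distinct prime factors.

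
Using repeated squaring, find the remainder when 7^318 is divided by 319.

7^1 ≡ 7 (mod 319)
7^2 ≡ 7^2 = 49 ≡ 49 (mod 319)
7^4 ≡ 49^2 = 2401 ≡ 168 (mod 319)
7^8 ≡ 168^2 = 28224 ≡ 152 (mod 319)
7^16 ≡ 152^2 = 23104 ≡ 136 (mod 319)
7^32 ≡ 136^2 = 18496 ≡ 313 (mod 319)
7^64 ≡ 313^2 = 97969 ≡ 36 (mod 319)
7^128 ≡ 36^2 = 1296 ≡ 20 (mod 319)
7^256 ≡ 20^2 = 400 ≡ 81 (mod 319)
318 = 256 + 32 + 16 + 8 + 4 + 2 in binary powers of 2.
So 7^318 ≡ 81 · 313 · 136 · 152 · 168 · 49 ≡ 53 (mod 319).
Since 53 ≠ 1, base 7 is a Fermat witness: 319 is composite.

53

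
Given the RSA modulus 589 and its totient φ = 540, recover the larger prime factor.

φ(n) = (p−1)(q−1) = n − (p+q) + 1, so p + q = 589 − 540 + 1 = 50.
p and q are the roots of t² − 50t + 589 = 0.
Discriminant: 50² − 4·589 = 2500 − 2356 = 144; √144 = 12.
q = (50 − 12)/2 = 19, p = (50 + 12)/2 = 31.
Check: 19 · 31 = 589.

31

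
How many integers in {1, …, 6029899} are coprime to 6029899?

5930496

Factor: 6029899 = 157 · 193 · 199.
φ(6029899) = (157−1) · (193−1) · (199−1) = 156 · 192 · 198 = 5930496.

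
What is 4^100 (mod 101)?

4^1 ≡ 4 (mod 101)
4^2 ≡ 4^2 = 16 ≡ 16 (mod 101)
4^4 ≡ 16^2 = 256 ≡ 54 (mod 101)
4^8 ≡ 54^2 = 2916 ≡ 88 (mod 101)
4^16 ≡ 88^2 = 7744 ≡ 68 (mod 101)
4^32 ≡ 68^2 = 4624 ≡ 79 (mod 101)
4^64 ≡ 79^2 = 6241 ≡ 80 (mod 101)
100 = 64 + 32 + 4 in binary powers of 2.
So 4^100 ≡ 80 · 79 · 54 ≡ 1 (mod 101).
Since the result is 1, base 4 gives no evidence that 101 is composite.

1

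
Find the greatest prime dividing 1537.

53

1537 = 29 · 53
53 is prime.
So 1537 = 29 · 53; the largest prime factor is 53.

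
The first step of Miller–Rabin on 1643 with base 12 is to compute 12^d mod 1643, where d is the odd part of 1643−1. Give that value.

1643 − 1 = 1642 = 2^1 · 821, so d = 821.
12^1 ≡ 12 (mod 1643)
12^2 ≡ 12^2 = 144 ≡ 144 (mod 1643)
12^4 ≡ 144^2 = 20736 ≡ 1020 (mod 1643)
12^8 ≡ 1020^2 = 1040400 ≡ 381 (mod 1643)
12^16 ≡ 381^2 = 145161 ≡ 577 (mod 1643)
12^32 ≡ 577^2 = 332929 ≡ 1043 (mod 1643)
12^64 ≡ 1043^2 = 1087849 ≡ 183 (mod 1643)
12^128 ≡ 183^2 = 33489 ≡ 629 (mod 1643)
12^256 ≡ 629^2 = 395641 ≡ 1321 (mod 1643)
12^512 ≡ 1321^2 = 1745041 ≡ 175 (mod 1643)
821 = 512 + 256 + 32 + 16 + 4 + 1 in binary powers of 2.
So 12^821 ≡ 175 · 1321 · 1043 · 577 · 1020 · 12 ≡ 610 (mod 1643).
Squaring chain: 610; never reaches −1, so base 12 is a Miller–Rabin witness that 1643 is composite.

610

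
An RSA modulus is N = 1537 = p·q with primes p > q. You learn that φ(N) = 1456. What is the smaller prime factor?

φ(n) = (p−1)(q−1) = n − (p+q) + 1, so p + q = 1537 − 1456 + 1 = 82.
p and q are the roots of t² − 82t + 1537 = 0.
Discriminant: 82² − 4·1537 = 6724 − 6148 = 576; √576 = 24.
q = (82 − 24)/2 = 29, p = (82 + 24)/2 = 53.
Check: 29 · 53 = 1537.

29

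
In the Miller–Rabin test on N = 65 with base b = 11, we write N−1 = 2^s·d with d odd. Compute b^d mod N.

65 − 1 = 64 = 2^6 · 1, so d = 1.
11^1 ≡ 11 (mod 65)
1 = 1 in binary powers of 2.
So 11^1 ≡ 11 ≡ 11 (mod 65).
Squaring chain: 11 → 56 → 16 → 61 → 16 → 61; never reaches −1, so base 11 is a Miller–Rabin witness that 65 is composite.

11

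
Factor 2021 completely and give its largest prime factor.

47

2021 = 43 · 47
47 is prime.
So 2021 = 43 · 47; the largest prime factor is 47.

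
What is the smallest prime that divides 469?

469 is odd.
Digit sum 19, not divisible by 3.
Ends in 9: not divisible by 5.
7: 469 = 7·67

7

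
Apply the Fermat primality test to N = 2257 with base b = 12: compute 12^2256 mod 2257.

12^1 ≡ 12 (mod 2257)
12^2 ≡ 12^2 = 144 ≡ 144 (mod 2257)
12^4 ≡ 144^2 = 20736 ≡ 423 (mod 2257)
12^8 ≡ 423^2 = 178929 ≡ 626 (mod 2257)
12^16 ≡ 626^2 = 391876 ≡ 1415 (mod 2257)
12^32 ≡ 1415^2 = 2002225 ≡ 266 (mod 2257)
12^64 ≡ 266^2 = 70756 ≡ 789 (mod 2257)
12^128 ≡ 789^2 = 622521 ≡ 1846 (mod 2257)
12^256 ≡ 1846^2 = 3407716 ≡ 1903 (mod 2257)
12^512 ≡ 1903^2 = 3621409 ≡ 1181 (mod 2257)
12^1024 ≡ 1181^2 = 1394761 ≡ 2192 (mod 2257)
12^2048 ≡ 2192^2 = 4804864 ≡ 1968 (mod 2257)
2256 = 2048 + 128 + 64 + 16 in binary powers of 2.
So 12^2256 ≡ 1968 · 1846 · 789 · 1415 ≡ 2230 (mod 2257).
Since 2230 ≠ 1, base 12 is a Fermat witness: 2257 is composite.

2230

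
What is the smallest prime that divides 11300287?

11300287 is odd.
Digit sum 22, not divisible by 3.
Ends in 7: not divisible by 5.
7: 11300287 = 7·1614326 + 5
11: 11300287 = 11·1027298 + 9
13: 11300287 = 13·869252 + 11
17: 11300287 = 17·664722 + 13
19: 11300287 = 19·594751 + 18
23: 11300287 = 23·491316 + 19
29: 11300287 = 29·389665 + 2
31: 11300287 = 31·364525 + 12
37: 11300287 = 37·305413 + 6
41: 11300287 = 41·275616 + 31
43: 11300287 = 43·262797 + 16
47: 11300287 = 47·240431 + 30
53: 11300287 = 53·213212 + 51
59: 11300287 = 59·191530 + 17
61: 11300287 = 61·185250 + 37
67: 11300287 = 67·168661

67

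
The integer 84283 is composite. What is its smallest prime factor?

84283 is odd.
Digit sum 25, not divisible by 3.
Ends in 3: not divisible by 5.
7: 84283 = 7·12040 + 3
11: 84283 = 11·7662 + 1
13: 84283 = 13·6483 + 4
17: 84283 = 17·4957 + 14
19: 84283 = 19·4435 + 18
23: 84283 = 23·3664 + 11
29: 84283 = 29·2906 + 9
31: 84283 = 31·2718 + 25
37: 84283 = 37·2277 + 34
41: 84283 = 41·2055 + 28
43: 84283 = 43·1960 + 3
47: 84283 = 47·1793 + 12
53: 84283 = 53·1590 + 13
59: 84283 = 59·1428 + 31
61: 84283 = 61·1381 + 42
67: 84283 = 67·1257 + 64
71: 84283 = 71·1187 + 6
73: 84283 = 73·1154 + 41
79: 84283 = 79·1066 + 69
83: 84283 = 83·1015 + 38
89: 84283 = 89·947

89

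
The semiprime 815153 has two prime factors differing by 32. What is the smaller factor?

Since p = q + 32, we have 815153 = q(q + 32), so q² + 32q − 815153 = 0.
Discriminant: 32² + 4·815153 = 1024 + 3260612 = 3261636; √3261636 = 1806.
q = (−32 + 1806)/2 = 887, and p = q + 32 = 919.
Check: 887 · 919 = 815153.

887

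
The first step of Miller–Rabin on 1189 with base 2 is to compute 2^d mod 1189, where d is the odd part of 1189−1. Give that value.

282

1189 − 1 = 1188 = 2^2 · 297, so d = 297.
2^1 ≡ 2 (mod 1189)
2^2 ≡ 2^2 = 4 ≡ 4 (mod 1189)
2^4 ≡ 4^2 = 16 ≡ 16 (mod 1189)
2^8 ≡ 16^2 = 256 ≡ 256 (mod 1189)
2^16 ≡ 256^2 = 65536 ≡ 141 (mod 1189)
2^32 ≡ 141^2 = 19881 ≡ 857 (mod 1189)
2^64 ≡ 857^2 = 734449 ≡ 836 (mod 1189)
2^128 ≡ 836^2 = 698896 ≡ 953 (mod 1189)
2^256 ≡ 953^2 = 908209 ≡ 1002 (mod 1189)
297 = 256 + 32 + 8 + 1 in binary powers of 2.
So 2^297 ≡ 1002 · 857 · 256 · 2 ≡ 282 (mod 1189).
Squaring chain: 282 → 1050; never reaches −1, so base 2 is a Miller–Rabin witness that 1189 is composite.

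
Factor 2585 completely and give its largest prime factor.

47

2585 = 5 · 517
517 = 11 · 47
47 is prime.
So 2585 = 5 · 11 · 47; the largest prime factor is 47.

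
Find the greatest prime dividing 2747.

67

2747 = 41 · 67
67 is prime.
So 2747 = 41 · 67; the largest prime factor is 67.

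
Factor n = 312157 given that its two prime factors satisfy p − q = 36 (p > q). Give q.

Since p = q + 36, we have 312157 = q(q + 36), so q² + 36q − 312157 = 0.
Discriminant: 36² + 4·312157 = 1296 + 1248628 = 1249924; √1249924 = 1118.
q = (−36 + 1118)/2 = 541, and p = q + 36 = 577.
Check: 541 · 577 = 312157.

541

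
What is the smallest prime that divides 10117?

10117 is odd.
Digit sum 10, not divisible by 3.
Ends in 7: not divisible by 5.
7: 10117 = 7·1445 + 2
11: 10117 = 11·919 + 8
13: 10117 = 13·778 + 3
17: 10117 = 17·595 + 2
19: 10117 = 19·532 + 9
23: 10117 = 23·439 + 20
29: 10117 = 29·348 + 25
31: 10117 = 31·326 + 11
37: 10117 = 37·273 + 16
41: 10117 = 41·246 + 31
43: 10117 = 43·235 + 12
47: 10117 = 47·215 + 12
53: 10117 = 53·190 + 47
59: 10117 = 59·171 + 28
61: 10117 = 61·165 + 52
67: 10117 = 67·151

67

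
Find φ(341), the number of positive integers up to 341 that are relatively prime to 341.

300

Factor: 341 = 11 · 31.
φ(341) = (11−1) · (31−1) = 10 · 30 = 300.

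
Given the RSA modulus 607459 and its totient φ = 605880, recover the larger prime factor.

φ(n) = (p−1)(q−1) = n − (p+q) + 1, so p + q = 607459 − 605880 + 1 = 1580.
p and q are the roots of t² − 1580t + 607459 = 0.
Discriminant: 1580² − 4·607459 = 2496400 − 2429836 = 66564; √66564 = 258.
q = (1580 − 258)/2 = 661, p = (1580 + 258)/2 = 919.
Check: 661 · 919 = 607459.

919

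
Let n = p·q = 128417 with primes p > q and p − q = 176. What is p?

457

Since p = q + 176, we have 128417 = q(q + 176), so q² + 176q − 128417 = 0.
Discriminant: 176² + 4·128417 = 30976 + 513668 = 544644; √544644 = 738.
q = (−176 + 738)/2 = 281, and p = q + 176 = 457.
Check: 281 · 457 = 128417.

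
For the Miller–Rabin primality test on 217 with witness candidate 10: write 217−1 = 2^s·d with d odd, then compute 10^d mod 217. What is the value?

97

217 − 1 = 216 = 2^3 · 27, so d = 27.
10^1 ≡ 10 (mod 217)
10^2 ≡ 10^2 = 100 ≡ 100 (mod 217)
10^4 ≡ 100^2 = 10000 ≡ 18 (mod 217)
10^8 ≡ 18^2 = 324 ≡ 107 (mod 217)
10^16 ≡ 107^2 = 11449 ≡ 165 (mod 217)
27 = 16 + 8 + 2 + 1 in binary powers of 2.
So 10^27 ≡ 165 · 107 · 100 · 10 ≡ 97 (mod 217).
Squaring chain: 97 → 78 → 8; never reaches −1, so base 10 is a Miller–Rabin witness that 217 is composite.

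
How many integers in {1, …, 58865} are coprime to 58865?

Factor: 58865 = 5 · 61 · 193.
φ(58865) = (5−1) · (61−1) · (193−1) = 4 · 60 · 192 = 46080.

46080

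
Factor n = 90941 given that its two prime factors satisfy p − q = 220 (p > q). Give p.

Since p = q + 220, we have 90941 = q(q + 220), so q² + 220q − 90941 = 0.
Discriminant: 220² + 4·90941 = 48400 + 363764 = 412164; √412164 = 642.
q = (−220 + 642)/2 = 211, and p = q + 220 = 431.
Check: 211 · 431 = 90941.

431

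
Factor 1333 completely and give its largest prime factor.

43

1333 = 31 · 43
43 is prime.
So 1333 = 31 · 43; the largest prime factor is 43.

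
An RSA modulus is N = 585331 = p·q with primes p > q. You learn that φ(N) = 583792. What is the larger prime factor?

φ(n) = (p−1)(q−1) = n − (p+q) + 1, so p + q = 585331 − 583792 + 1 = 1540.
p and q are the roots of t² − 1540t + 585331 = 0.
Discriminant: 1540² − 4·585331 = 2371600 − 2341324 = 30276; √30276 = 174.
q = (1540 − 174)/2 = 683, p = (1540 + 174)/2 = 857.
Check: 683 · 857 = 585331.

857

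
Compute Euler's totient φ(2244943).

Factor: 2244943 = 79 · 157 · 181.
φ(2244943) = (79−1) · (157−1) · (181−1) = 78 · 156 · 180 = 2190240.

2190240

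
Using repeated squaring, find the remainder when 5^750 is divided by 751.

5^1 ≡ 5 (mod 751)
5^2 ≡ 5^2 = 25 ≡ 25 (mod 751)
5^4 ≡ 25^2 = 625 ≡ 625 (mod 751)
5^8 ≡ 625^2 = 390625 ≡ 105 (mod 751)
5^16 ≡ 105^2 = 11025 ≡ 511 (mod 751)
5^32 ≡ 511^2 = 261121 ≡ 524 (mod 751)
5^64 ≡ 524^2 = 274576 ≡ 461 (mod 751)
5^128 ≡ 461^2 = 212521 ≡ 739 (mod 751)
5^256 ≡ 739^2 = 546121 ≡ 144 (mod 751)
5^512 ≡ 144^2 = 20736 ≡ 459 (mod 751)
750 = 512 + 128 + 64 + 32 + 8 + 4 + 2 in binary powers of 2.
So 5^750 ≡ 459 · 739 · 461 · 524 · 105 · 625 · 25 ≡ 1 (mod 751).
Since the result is 1, base 5 gives no evidence that 751 is composite.

1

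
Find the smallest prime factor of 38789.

79

38789 is odd.
Digit sum 35, not divisible by 3.
Ends in 9: not divisible by 5.
7: 38789 = 7·5541 + 2
11: 38789 = 11·3526 + 3
13: 38789 = 13·2983 + 10
17: 38789 = 17·2281 + 12
19: 38789 = 19·2041 + 10
23: 38789 = 23·1686 + 11
29: 38789 = 29·1337 + 16
31: 38789 = 31·1251 + 8
37: 38789 = 37·1048 + 13
41: 38789 = 41·946 + 3
43: 38789 = 43·902 + 3
47: 38789 = 47·825 + 14
53: 38789 = 53·731 + 46
59: 38789 = 59·657 + 26
61: 38789 = 61·635 + 54
67: 38789 = 67·578 + 63
71: 38789 = 71·546 + 23
73: 38789 = 73·531 + 26
79: 38789 = 79·491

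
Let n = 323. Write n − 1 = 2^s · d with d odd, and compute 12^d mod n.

323 − 1 = 322 = 2^1 · 161, so d = 161.
12^1 ≡ 12 (mod 323)
12^2 ≡ 12^2 = 144 ≡ 144 (mod 323)
12^4 ≡ 144^2 = 20736 ≡ 64 (mod 323)
12^8 ≡ 64^2 = 4096 ≡ 220 (mod 323)
12^16 ≡ 220^2 = 48400 ≡ 273 (mod 323)
12^32 ≡ 273^2 = 74529 ≡ 239 (mod 323)
12^64 ≡ 239^2 = 57121 ≡ 273 (mod 323)
12^128 ≡ 273^2 = 74529 ≡ 239 (mod 323)
161 = 128 + 32 + 1 in binary powers of 2.
So 12^161 ≡ 239 · 239 · 12 ≡ 46 (mod 323).
Squaring chain: 46; never reaches −1, so base 12 is a Miller–Rabin witness that 323 is composite.

46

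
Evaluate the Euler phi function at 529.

506

Factor: 529 = 23^2.
φ(529) = 23^1·(23−1) = 506.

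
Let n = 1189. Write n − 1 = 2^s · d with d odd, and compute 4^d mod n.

1050

1189 − 1 = 1188 = 2^2 · 297, so d = 297.
4^1 ≡ 4 (mod 1189)
4^2 ≡ 4^2 = 16 ≡ 16 (mod 1189)
4^4 ≡ 16^2 = 256 ≡ 256 (mod 1189)
4^8 ≡ 256^2 = 65536 ≡ 141 (mod 1189)
4^16 ≡ 141^2 = 19881 ≡ 857 (mod 1189)
4^32 ≡ 857^2 = 734449 ≡ 836 (mod 1189)
4^64 ≡ 836^2 = 698896 ≡ 953 (mod 1189)
4^128 ≡ 953^2 = 908209 ≡ 1002 (mod 1189)
4^256 ≡ 1002^2 = 1004004 ≡ 488 (mod 1189)
297 = 256 + 32 + 8 + 1 in binary powers of 2.
So 4^297 ≡ 488 · 836 · 141 · 4 ≡ 1050 (mod 1189).
Squaring chain: 1050 → 297; never reaches −1, so base 4 is a Miller–Rabin witness that 1189 is composite.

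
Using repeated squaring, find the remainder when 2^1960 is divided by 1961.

2^1 ≡ 2 (mod 1961)
2^2 ≡ 2^2 = 4 ≡ 4 (mod 1961)
2^4 ≡ 4^2 = 16 ≡ 16 (mod 1961)
2^8 ≡ 16^2 = 256 ≡ 256 (mod 1961)
2^16 ≡ 256^2 = 65536 ≡ 823 (mod 1961)
2^32 ≡ 823^2 = 677329 ≡ 784 (mod 1961)
2^64 ≡ 784^2 = 614656 ≡ 863 (mod 1961)
2^128 ≡ 863^2 = 744769 ≡ 1550 (mod 1961)
2^256 ≡ 1550^2 = 2402500 ≡ 275 (mod 1961)
2^512 ≡ 275^2 = 75625 ≡ 1107 (mod 1961)
2^1024 ≡ 1107^2 = 1225449 ≡ 1785 (mod 1961)
1960 = 1024 + 512 + 256 + 128 + 32 + 8 in binary powers of 2.
So 2^1960 ≡ 1785 · 1107 · 275 · 1550 · 784 · 256 ≡ 1785 (mod 1961).
Since 1785 ≠ 1, base 2 is a Fermat witness: 1961 is composite.

1785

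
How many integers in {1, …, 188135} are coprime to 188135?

148960

Factor: 188135 = 5 · 191 · 197.
φ(188135) = (5−1) · (191−1) · (197−1) = 4 · 190 · 196 = 148960.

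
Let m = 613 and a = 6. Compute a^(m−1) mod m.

1

6^1 ≡ 6 (mod 613)
6^2 ≡ 6^2 = 36 ≡ 36 (mod 613)
6^4 ≡ 36^2 = 1296 ≡ 70 (mod 613)
6^8 ≡ 70^2 = 4900 ≡ 609 (mod 613)
6^16 ≡ 609^2 = 370881 ≡ 16 (mod 613)
6^32 ≡ 16^2 = 256 ≡ 256 (mod 613)
6^64 ≡ 256^2 = 65536 ≡ 558 (mod 613)
6^128 ≡ 558^2 = 311364 ≡ 573 (mod 613)
6^256 ≡ 573^2 = 328329 ≡ 374 (mod 613)
6^512 ≡ 374^2 = 139876 ≡ 112 (mod 613)
612 = 512 + 64 + 32 + 4 in binary powers of 2.
So 6^612 ≡ 112 · 558 · 256 · 70 ≡ 1 (mod 613).
Since the result is 1, base 6 gives no evidence that 613 is composite.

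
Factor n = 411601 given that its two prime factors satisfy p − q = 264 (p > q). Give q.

Since p = q + 264, we have 411601 = q(q + 264), so q² + 264q − 411601 = 0.
Discriminant: 264² + 4·411601 = 69696 + 1646404 = 1716100; √1716100 = 1310.
q = (−264 + 1310)/2 = 523, and p = q + 264 = 787.
Check: 523 · 787 = 411601.

523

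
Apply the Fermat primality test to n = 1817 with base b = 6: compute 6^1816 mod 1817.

6^1 ≡ 6 (mod 1817)
6^2 ≡ 6^2 = 36 ≡ 36 (mod 1817)
6^4 ≡ 36^2 = 1296 ≡ 1296 (mod 1817)
6^8 ≡ 1296^2 = 1679616 ≡ 708 (mod 1817)
6^16 ≡ 708^2 = 501264 ≡ 1589 (mod 1817)
6^32 ≡ 1589^2 = 2524921 ≡ 1108 (mod 1817)
6^64 ≡ 1108^2 = 1227664 ≡ 1189 (mod 1817)
6^128 ≡ 1189^2 = 1413721 ≡ 95 (mod 1817)
6^256 ≡ 95^2 = 9025 ≡ 1757 (mod 1817)
6^512 ≡ 1757^2 = 3087049 ≡ 1783 (mod 1817)
6^1024 ≡ 1783^2 = 3179089 ≡ 1156 (mod 1817)
1816 = 1024 + 512 + 256 + 16 + 8 in binary powers of 2.
So 6^1816 ≡ 1156 · 1783 · 1757 · 1589 · 708 ≡ 98 (mod 1817).
Since 98 ≠ 1, base 6 is a Fermat witness: 1817 is composite.

98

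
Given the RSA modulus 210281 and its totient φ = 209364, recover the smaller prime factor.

439

φ(n) = (p−1)(q−1) = n − (p+q) + 1, so p + q = 210281 − 209364 + 1 = 918.
p and q are the roots of t² − 918t + 210281 = 0.
Discriminant: 918² − 4·210281 = 842724 − 841124 = 1600; √1600 = 40.
q = (918 − 40)/2 = 439, p = (918 + 40)/2 = 479.
Check: 439 · 479 = 210281.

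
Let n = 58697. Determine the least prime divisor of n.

58697 is odd.
Digit sum 35, not divisible by 3.
Ends in 7: not divisible by 5.
7: 58697 = 7·8385 + 2
11: 58697 = 11·5336 + 1
13: 58697 = 13·4515 + 2
17: 58697 = 17·3452 + 13
19: 58697 = 19·3089 + 6
23: 58697 = 23·2552 + 1
29: 58697 = 29·2024 + 1
31: 58697 = 31·1893 + 14
37: 58697 = 37·1586 + 15
41: 58697 = 41·1431 + 26
43: 58697 = 43·1365 + 2
47: 58697 = 47·1248 + 41
53: 58697 = 53·1107 + 26
59: 58697 = 59·994 + 51
61: 58697 = 61·962 + 15
67: 58697 = 67·876 + 5
71: 58697 = 71·826 + 51
73: 58697 = 73·804 + 5
79: 58697 = 79·743

79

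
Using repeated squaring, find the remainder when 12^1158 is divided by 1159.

12^1 ≡ 12 (mod 1159)
12^2 ≡ 12^2 = 144 ≡ 144 (mod 1159)
12^4 ≡ 144^2 = 20736 ≡ 1033 (mod 1159)
12^8 ≡ 1033^2 = 1067089 ≡ 809 (mod 1159)
12^16 ≡ 809^2 = 654481 ≡ 805 (mod 1159)
12^32 ≡ 805^2 = 648025 ≡ 144 (mod 1159)
12^64 ≡ 144^2 = 20736 ≡ 1033 (mod 1159)
12^128 ≡ 1033^2 = 1067089 ≡ 809 (mod 1159)
12^256 ≡ 809^2 = 654481 ≡ 805 (mod 1159)
12^512 ≡ 805^2 = 648025 ≡ 144 (mod 1159)
12^1024 ≡ 144^2 = 20736 ≡ 1033 (mod 1159)
1158 = 1024 + 128 + 4 + 2 in binary powers of 2.
So 12^1158 ≡ 1033 · 809 · 1033 · 144 ≡ 20 (mod 1159).
Since 20 ≠ 1, base 12 is a Fermat witness: 1159 is composite.

20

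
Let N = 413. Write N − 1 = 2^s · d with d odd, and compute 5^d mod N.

413 − 1 = 412 = 2^2 · 103, so d = 103.
5^1 ≡ 5 (mod 413)
5^2 ≡ 5^2 = 25 ≡ 25 (mod 413)
5^4 ≡ 25^2 = 625 ≡ 212 (mod 413)
5^8 ≡ 212^2 = 44944 ≡ 340 (mod 413)
5^16 ≡ 340^2 = 115600 ≡ 373 (mod 413)
5^32 ≡ 373^2 = 139129 ≡ 361 (mod 413)
5^64 ≡ 361^2 = 130321 ≡ 226 (mod 413)
103 = 64 + 32 + 4 + 2 + 1 in binary powers of 2.
So 5^103 ≡ 226 · 361 · 212 · 25 · 5 ≡ 19 (mod 413).
Squaring chain: 19 → 361; never reaches −1, so base 5 is a Miller–Rabin witness that 413 is composite.

19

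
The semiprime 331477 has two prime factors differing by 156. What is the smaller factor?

Since p = q + 156, we have 331477 = q(q + 156), so q² + 156q − 331477 = 0.
Discriminant: 156² + 4·331477 = 24336 + 1325908 = 1350244; √1350244 = 1162.
q = (−156 + 1162)/2 = 503, and p = q + 156 = 659.
Check: 503 · 659 = 331477.

503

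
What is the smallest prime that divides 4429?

43

4429 is odd.
Digit sum 19, not divisible by 3.
Ends in 9: not divisible by 5.
7: 4429 = 7·632 + 5
11: 4429 = 11·402 + 7
13: 4429 = 13·340 + 9
17: 4429 = 17·260 + 9
19: 4429 = 19·233 + 2
23: 4429 = 23·192 + 13
29: 4429 = 29·152 + 21
31: 4429 = 31·142 + 27
37: 4429 = 37·119 + 26
41: 4429 = 41·108 + 1
43: 4429 = 43·103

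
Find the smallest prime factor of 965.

5

965 is odd.
Digit sum 20, not divisible by 3.
Ends in 5: divisible by 5.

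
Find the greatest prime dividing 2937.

2937 = 3 · 979
979 = 11 · 89
89 is prime.
So 2937 = 3 · 11 · 89; the largest prime factor is 89.

89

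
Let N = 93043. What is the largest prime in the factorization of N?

83

93043 = 19 · 4897
4897 = 59 · 83
83 is prime.
So 93043 = 19 · 59 · 83; the largest prime factor is 83.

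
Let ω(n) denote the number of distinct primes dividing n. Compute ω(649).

2

649 = 11 · 59
649 = 11 · 59, which has 2 distinct prime factors.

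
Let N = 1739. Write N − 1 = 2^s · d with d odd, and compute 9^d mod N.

1070

1739 − 1 = 1738 = 2^1 · 869, so d = 869.
9^1 ≡ 9 (mod 1739)
9^2 ≡ 9^2 = 81 ≡ 81 (mod 1739)
9^4 ≡ 81^2 = 6561 ≡ 1344 (mod 1739)
9^8 ≡ 1344^2 = 1806336 ≡ 1254 (mod 1739)
9^16 ≡ 1254^2 = 1572516 ≡ 460 (mod 1739)
9^32 ≡ 460^2 = 211600 ≡ 1181 (mod 1739)
9^64 ≡ 1181^2 = 1394761 ≡ 83 (mod 1739)
9^128 ≡ 83^2 = 6889 ≡ 1672 (mod 1739)
9^256 ≡ 1672^2 = 2795584 ≡ 1011 (mod 1739)
9^512 ≡ 1011^2 = 1022121 ≡ 1328 (mod 1739)
869 = 512 + 256 + 64 + 32 + 4 + 1 in binary powers of 2.
So 9^869 ≡ 1328 · 1011 · 83 · 1181 · 1344 · 9 ≡ 1070 (mod 1739).
Squaring chain: 1070; never reaches −1, so base 9 is a Miller–Rabin witness that 1739 is composite.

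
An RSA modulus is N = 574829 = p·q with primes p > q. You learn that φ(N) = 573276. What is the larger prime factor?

947

φ(n) = (p−1)(q−1) = n − (p+q) + 1, so p + q = 574829 − 573276 + 1 = 1554.
p and q are the roots of t² − 1554t + 574829 = 0.
Discriminant: 1554² − 4·574829 = 2414916 − 2299316 = 115600; √115600 = 340.
q = (1554 − 340)/2 = 607, p = (1554 + 340)/2 = 947.
Check: 607 · 947 = 574829.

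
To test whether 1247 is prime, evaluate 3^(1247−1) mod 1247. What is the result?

3^1 ≡ 3 (mod 1247)
3^2 ≡ 3^2 = 9 ≡ 9 (mod 1247)
3^4 ≡ 9^2 = 81 ≡ 81 (mod 1247)
3^8 ≡ 81^2 = 6561 ≡ 326 (mod 1247)
3^16 ≡ 326^2 = 106276 ≡ 281 (mod 1247)
3^32 ≡ 281^2 = 78961 ≡ 400 (mod 1247)
3^64 ≡ 400^2 = 160000 ≡ 384 (mod 1247)
3^128 ≡ 384^2 = 147456 ≡ 310 (mod 1247)
3^256 ≡ 310^2 = 96100 ≡ 81 (mod 1247)
3^512 ≡ 81^2 = 6561 ≡ 326 (mod 1247)
3^1024 ≡ 326^2 = 106276 ≡ 281 (mod 1247)
1246 = 1024 + 128 + 64 + 16 + 8 + 4 + 2 in binary powers of 2.
So 3^1246 ≡ 281 · 310 · 384 · 281 · 326 · 81 · 9 ≡ 608 (mod 1247).
Since 608 ≠ 1, base 3 is a Fermat witness: 1247 is composite.

608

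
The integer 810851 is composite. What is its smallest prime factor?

810851 is odd.
Digit sum 23, not divisible by 3.
Ends in 1: not divisible by 5.
7: 810851 = 7·115835 + 6
11: 810851 = 11·73713 + 8
13: 810851 = 13·62373 + 2
17: 810851 = 17·47697 + 2
19: 810851 = 19·42676 + 7
23: 810851 = 23·35254 + 9
29: 810851 = 29·27960 + 11
31: 810851 = 31·26156 + 15
37: 810851 = 37·21914 + 33
41: 810851 = 41·19776 + 35
43: 810851 = 43·18857

43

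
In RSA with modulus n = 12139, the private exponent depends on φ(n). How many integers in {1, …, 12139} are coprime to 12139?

Factor: 12139 = 61 · 199.
φ(12139) = (61−1) · (199−1) = 60 · 198 = 11880.

11880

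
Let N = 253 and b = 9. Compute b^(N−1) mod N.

9^1 ≡ 9 (mod 253)
9^2 ≡ 9^2 = 81 ≡ 81 (mod 253)
9^4 ≡ 81^2 = 6561 ≡ 236 (mod 253)
9^8 ≡ 236^2 = 55696 ≡ 36 (mod 253)
9^16 ≡ 36^2 = 1296 ≡ 31 (mod 253)
9^32 ≡ 31^2 = 961 ≡ 202 (mod 253)
9^64 ≡ 202^2 = 40804 ≡ 71 (mod 253)
9^128 ≡ 71^2 = 5041 ≡ 234 (mod 253)
252 = 128 + 64 + 32 + 16 + 8 + 4 in binary powers of 2.
So 9^252 ≡ 234 · 71 · 202 · 31 · 36 · 236 ≡ 202 (mod 253).
Since 202 ≠ 1, base 9 is a Fermat witness: 253 is composite.

202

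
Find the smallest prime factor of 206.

2

206 is even: 2 divides it.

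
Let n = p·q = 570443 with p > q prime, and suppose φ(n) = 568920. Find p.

φ(n) = (p−1)(q−1) = n − (p+q) + 1, so p + q = 570443 − 568920 + 1 = 1524.
p and q are the roots of t² − 1524t + 570443 = 0.
Discriminant: 1524² − 4·570443 = 2322576 − 2281772 = 40804; √40804 = 202.
q = (1524 − 202)/2 = 661, p = (1524 + 202)/2 = 863.
Check: 661 · 863 = 570443.

863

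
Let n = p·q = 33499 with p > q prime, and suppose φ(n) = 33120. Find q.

139

φ(n) = (p−1)(q−1) = n − (p+q) + 1, so p + q = 33499 − 33120 + 1 = 380.
p and q are the roots of t² − 380t + 33499 = 0.
Discriminant: 380² − 4·33499 = 144400 − 133996 = 10404; √10404 = 102.
q = (380 − 102)/2 = 139, p = (380 + 102)/2 = 241.
Check: 139 · 241 = 33499.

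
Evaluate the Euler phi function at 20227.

19936

Factor: 20227 = 113 · 179.
φ(20227) = (113−1) · (179−1) = 112 · 178 = 19936.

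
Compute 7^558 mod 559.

259

7^1 ≡ 7 (mod 559)
7^2 ≡ 7^2 = 49 ≡ 49 (mod 559)
7^4 ≡ 49^2 = 2401 ≡ 165 (mod 559)
7^8 ≡ 165^2 = 27225 ≡ 393 (mod 559)
7^16 ≡ 393^2 = 154449 ≡ 165 (mod 559)
7^32 ≡ 165^2 = 27225 ≡ 393 (mod 559)
7^64 ≡ 393^2 = 154449 ≡ 165 (mod 559)
7^128 ≡ 165^2 = 27225 ≡ 393 (mod 559)
7^256 ≡ 393^2 = 154449 ≡ 165 (mod 559)
7^512 ≡ 165^2 = 27225 ≡ 393 (mod 559)
558 = 512 + 32 + 8 + 4 + 2 in binary powers of 2.
So 7^558 ≡ 393 · 393 · 393 · 165 · 49 ≡ 259 (mod 559).
Since 259 ≠ 1, base 7 is a Fermat witness: 559 is composite.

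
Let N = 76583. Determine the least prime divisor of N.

13

76583 is odd.
Digit sum 29, not divisible by 3.
Ends in 3: not divisible by 5.
7: 76583 = 7·10940 + 3
11: 76583 = 11·6962 + 1
13: 76583 = 13·5891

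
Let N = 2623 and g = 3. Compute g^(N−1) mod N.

680

3^1 ≡ 3 (mod 2623)
3^2 ≡ 3^2 = 9 ≡ 9 (mod 2623)
3^4 ≡ 9^2 = 81 ≡ 81 (mod 2623)
3^8 ≡ 81^2 = 6561 ≡ 1315 (mod 2623)
3^16 ≡ 1315^2 = 1729225 ≡ 668 (mod 2623)
3^32 ≡ 668^2 = 446224 ≡ 314 (mod 2623)
3^64 ≡ 314^2 = 98596 ≡ 1545 (mod 2623)
3^128 ≡ 1545^2 = 2387025 ≡ 95 (mod 2623)
3^256 ≡ 95^2 = 9025 ≡ 1156 (mod 2623)
3^512 ≡ 1156^2 = 1336336 ≡ 1229 (mod 2623)
3^1024 ≡ 1229^2 = 1510441 ≡ 2216 (mod 2623)
3^2048 ≡ 2216^2 = 4910656 ≡ 400 (mod 2623)
2622 = 2048 + 512 + 32 + 16 + 8 + 4 + 2 in binary powers of 2.
So 3^2622 ≡ 400 · 1229 · 314 · 668 · 1315 · 81 · 9 ≡ 680 (mod 2623).
Since 680 ≠ 1, base 3 is a Fermat witness: 2623 is composite.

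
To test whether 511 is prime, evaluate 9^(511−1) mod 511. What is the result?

1

9^1 ≡ 9 (mod 511)
9^2 ≡ 9^2 = 81 ≡ 81 (mod 511)
9^4 ≡ 81^2 = 6561 ≡ 429 (mod 511)
9^8 ≡ 429^2 = 184041 ≡ 81 (mod 511)
9^16 ≡ 81^2 = 6561 ≡ 429 (mod 511)
9^32 ≡ 429^2 = 184041 ≡ 81 (mod 511)
9^64 ≡ 81^2 = 6561 ≡ 429 (mod 511)
9^128 ≡ 429^2 = 184041 ≡ 81 (mod 511)
9^256 ≡ 81^2 = 6561 ≡ 429 (mod 511)
510 = 256 + 128 + 64 + 32 + 16 + 8 + 4 + 2 in binary powers of 2.
So 9^510 ≡ 429 · 81 · 429 · 81 · 429 · 81 · 429 · 81 ≡ 1 (mod 511).
Since the result is 1, base 9 gives no evidence that 511 is composite.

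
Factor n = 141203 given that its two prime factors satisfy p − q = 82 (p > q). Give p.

Since p = q + 82, we have 141203 = q(q + 82), so q² + 82q − 141203 = 0.
Discriminant: 82² + 4·141203 = 6724 + 564812 = 571536; √571536 = 756.
q = (−82 + 756)/2 = 337, and p = q + 82 = 419.
Check: 337 · 419 = 141203.

419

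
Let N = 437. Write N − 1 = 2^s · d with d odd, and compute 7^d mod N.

102

437 − 1 = 436 = 2^2 · 109, so d = 109.
7^1 ≡ 7 (mod 437)
7^2 ≡ 7^2 = 49 ≡ 49 (mod 437)
7^4 ≡ 49^2 = 2401 ≡ 216 (mod 437)
7^8 ≡ 216^2 = 46656 ≡ 334 (mod 437)
7^16 ≡ 334^2 = 111556 ≡ 121 (mod 437)
7^32 ≡ 121^2 = 14641 ≡ 220 (mod 437)
7^64 ≡ 220^2 = 48400 ≡ 330 (mod 437)
109 = 64 + 32 + 8 + 4 + 1 in binary powers of 2.
So 7^109 ≡ 330 · 220 · 334 · 216 · 7 ≡ 102 (mod 437).
Squaring chain: 102 → 353; never reaches −1, so base 7 is a Miller–Rabin witness that 437 is composite.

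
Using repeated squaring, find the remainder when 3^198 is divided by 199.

1

3^1 ≡ 3 (mod 199)
3^2 ≡ 3^2 = 9 ≡ 9 (mod 199)
3^4 ≡ 9^2 = 81 ≡ 81 (mod 199)
3^8 ≡ 81^2 = 6561 ≡ 193 (mod 199)
3^16 ≡ 193^2 = 37249 ≡ 36 (mod 199)
3^32 ≡ 36^2 = 1296 ≡ 102 (mod 199)
3^64 ≡ 102^2 = 10404 ≡ 56 (mod 199)
3^128 ≡ 56^2 = 3136 ≡ 151 (mod 199)
198 = 128 + 64 + 4 + 2 in binary powers of 2.
So 3^198 ≡ 151 · 56 · 81 · 9 ≡ 1 (mod 199).
Since the result is 1, base 3 gives no evidence that 199 is composite.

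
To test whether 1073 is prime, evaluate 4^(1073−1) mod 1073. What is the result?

4^1 ≡ 4 (mod 1073)
4^2 ≡ 4^2 = 16 ≡ 16 (mod 1073)
4^4 ≡ 16^2 = 256 ≡ 256 (mod 1073)
4^8 ≡ 256^2 = 65536 ≡ 83 (mod 1073)
4^16 ≡ 83^2 = 6889 ≡ 451 (mod 1073)
4^32 ≡ 451^2 = 203401 ≡ 604 (mod 1073)
4^64 ≡ 604^2 = 364816 ≡ 1069 (mod 1073)
4^128 ≡ 1069^2 = 1142761 ≡ 16 (mod 1073)
4^256 ≡ 16^2 = 256 ≡ 256 (mod 1073)
4^512 ≡ 256^2 = 65536 ≡ 83 (mod 1073)
4^1024 ≡ 83^2 = 6889 ≡ 451 (mod 1073)
1072 = 1024 + 32 + 16 in binary powers of 2.
So 4^1072 ≡ 451 · 604 · 451 ≡ 1069 (mod 1073).
Since 1069 ≠ 1, base 4 is a Fermat witness: 1073 is composite.

1069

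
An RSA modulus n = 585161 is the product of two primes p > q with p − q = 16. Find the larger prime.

773

Since p = q + 16, we have 585161 = q(q + 16), so q² + 16q − 585161 = 0.
Discriminant: 16² + 4·585161 = 256 + 2340644 = 2340900; √2340900 = 1530.
q = (−16 + 1530)/2 = 757, and p = q + 16 = 773.
Check: 757 · 773 = 585161.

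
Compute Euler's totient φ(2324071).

2271360

Factor: 2324071 = 113 · 131 · 157.
φ(2324071) = (113−1) · (131−1) · (157−1) = 112 · 130 · 156 = 2271360.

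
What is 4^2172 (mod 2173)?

1533

4^1 ≡ 4 (mod 2173)
4^2 ≡ 4^2 = 16 ≡ 16 (mod 2173)
4^4 ≡ 16^2 = 256 ≡ 256 (mod 2173)
4^8 ≡ 256^2 = 65536 ≡ 346 (mod 2173)
4^16 ≡ 346^2 = 119716 ≡ 201 (mod 2173)
4^32 ≡ 201^2 = 40401 ≡ 1287 (mod 2173)
4^64 ≡ 1287^2 = 1656369 ≡ 543 (mod 2173)
4^128 ≡ 543^2 = 294849 ≡ 1494 (mod 2173)
4^256 ≡ 1494^2 = 2232036 ≡ 365 (mod 2173)
4^512 ≡ 365^2 = 133225 ≡ 672 (mod 2173)
4^1024 ≡ 672^2 = 451584 ≡ 1773 (mod 2173)
4^2048 ≡ 1773^2 = 3143529 ≡ 1371 (mod 2173)
2172 = 2048 + 64 + 32 + 16 + 8 + 4 in binary powers of 2.
So 4^2172 ≡ 1371 · 543 · 1287 · 201 · 346 · 256 ≡ 1533 (mod 2173).
Since 1533 ≠ 1, base 4 is a Fermat witness: 2173 is composite.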